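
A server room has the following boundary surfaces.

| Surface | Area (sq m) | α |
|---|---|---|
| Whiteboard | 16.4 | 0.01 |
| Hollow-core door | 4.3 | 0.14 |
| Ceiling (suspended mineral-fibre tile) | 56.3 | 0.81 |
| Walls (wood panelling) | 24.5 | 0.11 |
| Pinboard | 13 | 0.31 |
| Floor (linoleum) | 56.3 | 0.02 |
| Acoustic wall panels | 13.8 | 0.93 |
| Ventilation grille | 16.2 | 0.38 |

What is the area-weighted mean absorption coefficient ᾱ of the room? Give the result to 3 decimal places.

0.365

Total surface area S = 200.8 sq m.
Weighted sum Σ Sα = 73.210.
ᾱ = A/S = 0.365.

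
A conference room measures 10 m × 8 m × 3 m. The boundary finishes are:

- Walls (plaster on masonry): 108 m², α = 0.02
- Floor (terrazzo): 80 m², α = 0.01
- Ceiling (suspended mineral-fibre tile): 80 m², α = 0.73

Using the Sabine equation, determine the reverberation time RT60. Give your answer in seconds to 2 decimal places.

0.63 s

A = Σ Sᵢαᵢ = 108*0.02 + 80*0.01 + 80*0.73 = 61.360 sabins.
V = 10·8·3 = 240 m³.
RT60 = 0.161 · V / A = 0.161 × 240 / 61.360 = 0.63 s.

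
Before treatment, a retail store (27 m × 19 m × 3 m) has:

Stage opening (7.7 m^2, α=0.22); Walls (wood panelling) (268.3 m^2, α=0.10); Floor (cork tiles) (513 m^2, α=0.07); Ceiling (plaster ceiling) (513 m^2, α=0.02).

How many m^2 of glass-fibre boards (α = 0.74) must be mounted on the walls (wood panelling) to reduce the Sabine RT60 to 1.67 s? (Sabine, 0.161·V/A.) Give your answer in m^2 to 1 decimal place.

A₁ = Σ Sᵢαᵢ = 7.7·0.22 + 268.3·0.10 + 513·0.07 + 513·0.02 = 74.694 sabins.
V = 1539 m³. Target absorption A₂ = 0.161 × 1539 / 1.67 = 148.371 sabins.
Absorption to add: 148.371 − 74.694 = 73.677 sabins.
Each m^2 of panel replacing the walls (wood panelling) adds (0.74 − 0.10) = 0.64 sabins.
Area = ΔA/Δα = 73.677/0.64 = 115.1 m^2.

115.1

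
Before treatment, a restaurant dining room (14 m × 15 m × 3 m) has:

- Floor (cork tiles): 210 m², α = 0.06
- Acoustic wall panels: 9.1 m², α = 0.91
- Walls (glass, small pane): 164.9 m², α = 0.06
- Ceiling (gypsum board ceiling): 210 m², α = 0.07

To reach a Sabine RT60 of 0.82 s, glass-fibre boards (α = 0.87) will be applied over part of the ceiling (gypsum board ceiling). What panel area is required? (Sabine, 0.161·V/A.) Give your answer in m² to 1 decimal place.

97.8

Summing Sᵢαᵢ: 12.600 + 8.281 + 9.894 + 14.700 → A₁ = 45.475 sabins.
Required A₂ = 0.161·630/0.82 = 123.695 sabins.
ΔA needed = 123.695 − 45.475 = 78.220 sabins.
Net gain per m²: Δα = 0.87 − 0.07 = 0.80.
Panel area = 78.220 / 0.80 = 97.8 m².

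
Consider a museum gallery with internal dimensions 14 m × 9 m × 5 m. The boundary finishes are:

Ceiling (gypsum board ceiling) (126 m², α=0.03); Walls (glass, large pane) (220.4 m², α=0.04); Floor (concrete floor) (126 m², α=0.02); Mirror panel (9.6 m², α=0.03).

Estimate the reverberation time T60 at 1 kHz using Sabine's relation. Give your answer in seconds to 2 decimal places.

Equivalent absorption area: A = 126*0.03 + 220.4*0.04 + 126*0.02 + 9.6*0.03 = 15.404 m².
V = 14·9·5 = 630 m³.
T = 0.161 V/A = 0.161·630/15.404 = 6.58 s.

6.58 seconds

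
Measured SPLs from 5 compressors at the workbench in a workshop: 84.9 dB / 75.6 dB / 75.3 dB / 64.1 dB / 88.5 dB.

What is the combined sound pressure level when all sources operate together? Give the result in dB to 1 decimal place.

Sum in the linear (power) domain: Σ 10^(Lᵢ/10) = 10^(84.9/10) + 10^(75.6/10) + 10^(75.3/10) + 10^(64.1/10) + 10^(88.5/10) = 1.09e+09.
Combined level = 10 log₁₀(1.09e+09) = 90.4 dB.

90.4 dB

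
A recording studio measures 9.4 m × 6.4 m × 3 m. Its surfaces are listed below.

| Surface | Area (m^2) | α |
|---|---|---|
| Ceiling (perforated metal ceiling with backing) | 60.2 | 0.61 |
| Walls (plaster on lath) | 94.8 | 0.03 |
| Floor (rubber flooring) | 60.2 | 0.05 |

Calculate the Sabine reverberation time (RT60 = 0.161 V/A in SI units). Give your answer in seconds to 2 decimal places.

0.68 s

Summing Sᵢαᵢ: 36.722 + 2.844 + 3.010 → A = 42.576 sabins.
Volume V = 9.4 × 6.4 × 3 = 180.48 m³.
T = 0.161 V/A = 0.161·180.48/42.576 = 0.68 s.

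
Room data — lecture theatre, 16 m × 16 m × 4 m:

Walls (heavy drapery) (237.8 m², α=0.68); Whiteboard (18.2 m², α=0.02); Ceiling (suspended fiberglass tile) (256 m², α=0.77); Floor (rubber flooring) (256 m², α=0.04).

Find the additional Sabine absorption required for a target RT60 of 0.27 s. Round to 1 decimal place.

A₁ = Σ Sᵢαᵢ = 237.8*0.68 + 18.2*0.02 + 256*0.77 + 256*0.04 = 369.428 sabins.
V = 1024 m³. Required absorption A₂ = 0.161 × 1024 / 0.27 = 610.607 sabins.
ΔA = A₂ − A₁ = 610.607 − 369.428 = 241.2 sabins.

241.2 sabins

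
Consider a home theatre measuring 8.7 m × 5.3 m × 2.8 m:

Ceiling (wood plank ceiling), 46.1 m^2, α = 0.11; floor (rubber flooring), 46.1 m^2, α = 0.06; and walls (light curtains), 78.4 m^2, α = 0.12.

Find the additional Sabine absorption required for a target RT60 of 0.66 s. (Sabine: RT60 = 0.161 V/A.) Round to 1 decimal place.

Summing Sᵢαᵢ: 5.071 + 2.766 + 9.408 → A₁ = 17.245 sabins.
Target A₂ = 0.161·129.108/0.66 = 31.495 sabins (V = 129.108 m³).
Additional absorption ΔA = 31.495 − 17.245 = 14.2 sabins.

14.2 sabins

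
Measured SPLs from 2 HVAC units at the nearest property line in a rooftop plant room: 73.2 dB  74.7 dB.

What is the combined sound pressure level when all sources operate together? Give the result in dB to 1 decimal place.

77.0 dB

Σ 10^(Lᵢ/10) = 5.041e+07.
Combined level = 10 log₁₀(5.041e+07) = 77.0 dB.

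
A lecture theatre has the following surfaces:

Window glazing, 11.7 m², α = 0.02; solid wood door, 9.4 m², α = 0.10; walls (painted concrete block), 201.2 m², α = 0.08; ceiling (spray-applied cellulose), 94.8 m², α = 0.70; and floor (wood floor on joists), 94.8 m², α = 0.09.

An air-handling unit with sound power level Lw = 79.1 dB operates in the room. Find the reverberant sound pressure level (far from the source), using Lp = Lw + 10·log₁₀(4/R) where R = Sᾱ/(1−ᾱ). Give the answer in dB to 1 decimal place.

Σ(Sᵢαᵢ) = 11.7·0.02 + 9.4·0.10 + 201.2·0.08 + 94.8·0.70 + 94.8·0.09 = 92.162; total area S = 411.9 m².
ᾱ = 0.2237, so room constant R = A/(1−ᾱ) = 118.720 m².
Lp = Lw + 10 log₁₀(4/R) = 79.1 -14.72 = 64.4 dB.

64.4 dB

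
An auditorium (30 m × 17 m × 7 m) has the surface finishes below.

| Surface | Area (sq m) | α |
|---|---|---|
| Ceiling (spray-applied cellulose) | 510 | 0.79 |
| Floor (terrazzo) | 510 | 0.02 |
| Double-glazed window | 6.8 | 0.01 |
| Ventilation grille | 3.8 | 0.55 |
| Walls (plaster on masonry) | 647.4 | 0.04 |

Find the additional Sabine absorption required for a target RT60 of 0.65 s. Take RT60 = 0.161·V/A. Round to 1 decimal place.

443.1 sabins

A₁ = Σ Sᵢαᵢ = 510·0.79 + 510·0.02 + 6.8·0.01 + 3.8·0.55 + 647.4·0.04 = 441.154 sabins.
Target A₂ = 0.161·3570/0.65 = 884.262 sabins (V = 3570 m³).
Additional absorption ΔA = 884.262 − 441.154 = 443.1 sabins.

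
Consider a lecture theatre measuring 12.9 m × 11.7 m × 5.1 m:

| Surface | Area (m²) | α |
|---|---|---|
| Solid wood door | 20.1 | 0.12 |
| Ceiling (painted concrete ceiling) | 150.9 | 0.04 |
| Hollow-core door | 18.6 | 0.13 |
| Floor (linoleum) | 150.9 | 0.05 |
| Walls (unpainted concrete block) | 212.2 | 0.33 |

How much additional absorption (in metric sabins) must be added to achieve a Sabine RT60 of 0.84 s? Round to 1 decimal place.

59.1 sabins

Summing Sᵢαᵢ: 2.412 + 6.036 + 2.418 + 7.545 + 70.026 → A₁ = 88.437 sabins.
V = 769.743 m³. Required absorption A₂ = 0.161 × 769.743 / 0.84 = 147.534 sabins.
Shortfall: 147.534 − 88.437 = 59.1 sabins.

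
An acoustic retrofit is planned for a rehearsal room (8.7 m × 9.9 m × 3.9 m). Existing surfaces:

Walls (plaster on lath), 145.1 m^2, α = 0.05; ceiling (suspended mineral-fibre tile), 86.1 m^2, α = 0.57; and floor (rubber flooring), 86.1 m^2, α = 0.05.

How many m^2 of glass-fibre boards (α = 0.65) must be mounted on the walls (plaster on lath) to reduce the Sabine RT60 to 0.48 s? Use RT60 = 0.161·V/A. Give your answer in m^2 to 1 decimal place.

Summing Sᵢαᵢ: 7.255 + 49.077 + 4.305 → A₁ = 60.637 sabins.
Required A₂ = 0.161·335.907/0.48 = 112.669 sabins.
ΔA needed = 112.669 − 60.637 = 52.032 sabins.
Net gain per m^2: Δα = 0.65 − 0.05 = 0.60.
Panel area = 52.032 / 0.60 = 86.7 m^2.

86.7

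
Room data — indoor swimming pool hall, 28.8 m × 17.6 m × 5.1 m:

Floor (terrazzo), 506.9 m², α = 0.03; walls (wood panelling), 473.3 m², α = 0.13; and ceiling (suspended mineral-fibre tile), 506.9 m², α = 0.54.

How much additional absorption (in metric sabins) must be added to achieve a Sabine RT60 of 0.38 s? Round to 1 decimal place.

A₁ = Σ Sᵢαᵢ = 506.9·0.03 + 473.3·0.13 + 506.9·0.54 = 350.462 sabins.
Target A₂ = 0.161·2585.088/0.38 = 1095.261 sabins (V = 2585.088 m³).
Additional absorption ΔA = 1095.261 − 350.462 = 744.8 sabins.

744.8 sabins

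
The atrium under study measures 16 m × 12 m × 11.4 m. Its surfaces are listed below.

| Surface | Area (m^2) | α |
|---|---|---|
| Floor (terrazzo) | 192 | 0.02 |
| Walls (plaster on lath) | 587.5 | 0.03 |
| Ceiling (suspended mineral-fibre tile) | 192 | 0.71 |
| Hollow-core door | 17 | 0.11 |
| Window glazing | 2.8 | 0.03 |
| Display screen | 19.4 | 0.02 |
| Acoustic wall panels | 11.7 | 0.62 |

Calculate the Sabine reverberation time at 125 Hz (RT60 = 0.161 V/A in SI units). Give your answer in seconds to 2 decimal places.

2.11 seconds

A = Σ Sᵢαᵢ = 192*0.02 + 587.5*0.03 + 192*0.71 + 17*0.11 + 2.8*0.03 + 19.4*0.02 + 11.7*0.62 = 167.381 sabins.
Room volume: 2188.8 m³.
Sabine: RT60 = 0.161 × 2188.8 / 167.381 = 2.11 s.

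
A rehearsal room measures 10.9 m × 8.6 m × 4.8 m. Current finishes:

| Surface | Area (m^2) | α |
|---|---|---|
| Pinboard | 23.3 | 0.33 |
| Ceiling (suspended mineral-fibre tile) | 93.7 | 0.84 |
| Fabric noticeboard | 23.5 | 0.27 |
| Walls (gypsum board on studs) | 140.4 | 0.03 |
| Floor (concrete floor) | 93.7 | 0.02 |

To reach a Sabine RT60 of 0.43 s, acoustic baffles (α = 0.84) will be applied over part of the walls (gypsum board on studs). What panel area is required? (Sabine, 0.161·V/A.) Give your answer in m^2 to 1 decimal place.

Summing Sᵢαᵢ: 7.689 + 78.708 + 6.345 + 4.212 + 1.874 → A₁ = 98.828 sabins.
V = 449.952 m³. Target absorption A₂ = 0.161 × 449.952 / 0.43 = 168.470 sabins.
ΔA needed = 168.470 − 98.828 = 69.642 sabins.
Net gain per m^2: Δα = 0.84 − 0.03 = 0.81.
Area = ΔA/Δα = 69.642/0.81 = 86.0 m^2.

86.0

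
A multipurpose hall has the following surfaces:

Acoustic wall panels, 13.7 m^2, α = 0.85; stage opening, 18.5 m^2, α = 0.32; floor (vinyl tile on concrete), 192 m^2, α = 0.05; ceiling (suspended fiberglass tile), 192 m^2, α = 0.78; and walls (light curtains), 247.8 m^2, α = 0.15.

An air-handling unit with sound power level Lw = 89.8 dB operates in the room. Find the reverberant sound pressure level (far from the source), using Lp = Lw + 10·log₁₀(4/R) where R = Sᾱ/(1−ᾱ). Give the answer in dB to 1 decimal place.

Σ(Sᵢαᵢ) = 13.7·0.85 + 18.5·0.32 + 192·0.05 + 192·0.78 + 247.8·0.15 = 214.095; total area S = 664.0 m^2.
ᾱ = 0.3224, so room constant R = A/(1−ᾱ) = 315.961 m^2.
Lp = 89.8 + 10·log₁₀(4/315.961) = 89.8 + (-18.98) = 70.8 dB.

70.8 dB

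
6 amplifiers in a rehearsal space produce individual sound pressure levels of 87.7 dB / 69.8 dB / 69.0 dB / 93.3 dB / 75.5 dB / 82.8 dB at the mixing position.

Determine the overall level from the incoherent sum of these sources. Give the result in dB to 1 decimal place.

94.7 dB

Converting to relative power and adding: 10^(87.7/10) + 10^(69.8/10) + 10^(69.0/10) + 10^(93.3/10) + 10^(75.5/10) + 10^(82.8/10) = 2.97e+09.
L_total = 10·log₁₀(2.97e+09) = 94.7 dB.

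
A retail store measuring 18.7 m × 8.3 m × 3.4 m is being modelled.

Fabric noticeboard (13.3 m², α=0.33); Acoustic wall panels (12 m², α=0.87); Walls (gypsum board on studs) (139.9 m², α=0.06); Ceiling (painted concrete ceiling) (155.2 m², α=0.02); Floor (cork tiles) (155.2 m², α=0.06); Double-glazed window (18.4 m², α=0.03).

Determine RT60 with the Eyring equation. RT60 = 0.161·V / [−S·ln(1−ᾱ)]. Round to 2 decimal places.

2.26 seconds

Total surface area S = 13.3 + 12 + 139.9 + 155.2 + 155.2 + 18.4 = 494.0 m².
Σ(Sᵢαᵢ) = 13.3×0.33 + 12×0.87 + 139.9×0.06 + 155.2×0.02 + 155.2×0.06 + 18.4×0.03 = 36.191.
Mean coefficient ᾱ = A/S = 0.0733.
−S·ln(1−ᾱ) = −494.0 × ln(1 − 0.0733) = 37.606.
V = 18.7 × 8.3 × 3.4 = 527.714 m³.
T = 0.161·V/[−S·ln(1−ᾱ)] = 0.161·527.714/37.606 = 2.26 s.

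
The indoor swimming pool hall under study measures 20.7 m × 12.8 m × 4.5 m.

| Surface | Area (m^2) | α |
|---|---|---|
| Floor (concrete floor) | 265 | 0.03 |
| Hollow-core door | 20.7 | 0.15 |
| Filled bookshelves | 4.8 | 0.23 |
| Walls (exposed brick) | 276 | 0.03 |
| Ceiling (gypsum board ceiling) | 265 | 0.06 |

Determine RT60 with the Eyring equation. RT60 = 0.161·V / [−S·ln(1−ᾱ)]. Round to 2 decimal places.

5.17 s

Total surface area S = 265 + 20.7 + 4.8 + 276 + 265 = 831.5 m^2.
Absorption A = 265×0.03 + 20.7×0.15 + 4.8×0.23 + 276×0.03 + 265×0.06 = 36.339 sabins.
ᾱ = 36.339 / 831.5 = 0.0437.
−S·ln(1−ᾱ) = −831.5 × ln(1 − 0.0437) = 37.154.
V = 20.7 × 12.8 × 4.5 = 1192.32 m³.
RT60 = 0.161 × 1192.32 / 37.154 = 5.17 s.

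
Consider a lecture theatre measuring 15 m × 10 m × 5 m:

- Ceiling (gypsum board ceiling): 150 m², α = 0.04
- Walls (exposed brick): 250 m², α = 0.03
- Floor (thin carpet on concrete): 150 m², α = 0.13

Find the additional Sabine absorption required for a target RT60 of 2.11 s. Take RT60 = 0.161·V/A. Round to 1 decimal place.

Equivalent absorption area: A₁ = 150·0.04 + 250·0.03 + 150·0.13 = 33.000 m².
Target A₂ = 0.161·750/2.11 = 57.227 sabins (V = 750 m³).
ΔA = A₂ − A₁ = 57.227 − 33.000 = 24.2 sabins.

24.2 sabins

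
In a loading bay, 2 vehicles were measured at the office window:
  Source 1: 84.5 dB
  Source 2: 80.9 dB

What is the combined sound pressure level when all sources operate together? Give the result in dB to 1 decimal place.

86.1 dB

Converting to relative power and adding: 10^(84.5/10) + 10^(80.9/10) = 4.049e+08.
L_total = 10·log₁₀(4.049e+08) = 86.1 dB.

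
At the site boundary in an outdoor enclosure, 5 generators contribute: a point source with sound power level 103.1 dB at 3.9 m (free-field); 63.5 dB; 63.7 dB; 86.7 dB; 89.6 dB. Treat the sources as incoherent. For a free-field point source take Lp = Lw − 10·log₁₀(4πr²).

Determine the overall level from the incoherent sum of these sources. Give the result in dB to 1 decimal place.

Source at 3.9 m: Lp = 103.1 − 10·log₁₀(4π·3.9²) = 103.1 − 10·log₁₀(191.134) = 80.3 dB.
Sum in the linear (power) domain: Σ 10^(Lᵢ/10) = 10^(80.3/10) + 10^(63.5/10) + 10^(63.7/10) + 10^(86.7/10) + 10^(89.6/10) = 1.491e+09.
Back to dB: 10·log₁₀ Σ = 91.7 dB.

91.7 dB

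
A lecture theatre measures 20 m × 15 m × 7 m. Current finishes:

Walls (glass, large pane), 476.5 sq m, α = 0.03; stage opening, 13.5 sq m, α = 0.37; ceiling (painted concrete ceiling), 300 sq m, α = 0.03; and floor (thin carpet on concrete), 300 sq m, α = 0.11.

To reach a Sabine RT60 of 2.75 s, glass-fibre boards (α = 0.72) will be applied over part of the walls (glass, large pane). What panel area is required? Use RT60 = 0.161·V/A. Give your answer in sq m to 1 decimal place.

89.4

Equivalent absorption area: A₁ = 476.5·0.03 + 13.5·0.37 + 300·0.03 + 300·0.11 = 61.290 sq m.
Required A₂ = 0.161·2100/2.75 = 122.945 sabins.
ΔA needed = 122.945 − 61.290 = 61.655 sabins.
Each sq m of panel replacing the walls (glass, large pane) adds (0.72 − 0.03) = 0.69 sabins.
Area = ΔA/Δα = 61.655/0.69 = 89.4 sq m.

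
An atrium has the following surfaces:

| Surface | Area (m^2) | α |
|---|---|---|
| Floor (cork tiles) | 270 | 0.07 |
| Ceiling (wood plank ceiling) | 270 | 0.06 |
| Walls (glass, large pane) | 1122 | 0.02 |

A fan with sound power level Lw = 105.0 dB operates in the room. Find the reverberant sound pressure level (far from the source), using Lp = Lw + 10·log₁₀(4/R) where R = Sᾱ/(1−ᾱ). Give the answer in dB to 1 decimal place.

93.3 dB

Σ(Sᵢαᵢ) = 270×0.07 + 270×0.06 + 1122×0.02 = 57.540; total area S = 1662.0 m^2.
ᾱ = 0.0346, so room constant R = A/(1−ᾱ) = 59.602 m^2.
Lp = 105.0 + 10·log₁₀(4/59.602) = 105.0 + (-11.73) = 93.3 dB.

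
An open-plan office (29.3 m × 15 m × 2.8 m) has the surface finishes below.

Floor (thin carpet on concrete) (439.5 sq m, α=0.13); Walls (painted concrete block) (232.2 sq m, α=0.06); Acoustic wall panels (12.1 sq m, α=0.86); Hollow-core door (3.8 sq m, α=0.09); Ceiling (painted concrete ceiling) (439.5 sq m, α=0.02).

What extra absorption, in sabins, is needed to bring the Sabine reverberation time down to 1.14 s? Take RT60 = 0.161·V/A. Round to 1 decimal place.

A₁ = Σ Sᵢαᵢ = 439.5×0.13 + 232.2×0.06 + 12.1×0.86 + 3.8×0.09 + 439.5×0.02 = 90.605 sabins.
Target A₂ = 0.161·1230.6/1.14 = 173.795 sabins (V = 1230.6 m³).
Shortfall: 173.795 − 90.605 = 83.2 sabins.

83.2 sabins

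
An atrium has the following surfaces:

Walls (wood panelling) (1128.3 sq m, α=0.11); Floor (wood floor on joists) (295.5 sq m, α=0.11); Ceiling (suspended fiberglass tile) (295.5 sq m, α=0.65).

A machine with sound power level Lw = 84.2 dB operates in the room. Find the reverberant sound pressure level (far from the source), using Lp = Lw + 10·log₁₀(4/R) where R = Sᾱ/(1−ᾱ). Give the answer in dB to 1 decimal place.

Σ(Sᵢαᵢ) = 1128.3·0.11 + 295.5·0.11 + 295.5·0.65 = 348.693; total area S = 1719.3 sq m.
ᾱ = 0.2028, so room constant R = A/(1−ᾱ) = 437.397 sq m.
Lp = Lw + 10 log₁₀(4/R) = 84.2 -20.39 = 63.8 dB.

63.8 dB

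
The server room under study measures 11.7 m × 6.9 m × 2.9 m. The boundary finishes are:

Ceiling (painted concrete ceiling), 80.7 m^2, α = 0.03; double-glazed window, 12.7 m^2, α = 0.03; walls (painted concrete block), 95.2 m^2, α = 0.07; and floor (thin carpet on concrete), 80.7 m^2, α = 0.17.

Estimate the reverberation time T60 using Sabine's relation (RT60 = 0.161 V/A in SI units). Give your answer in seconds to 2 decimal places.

A = Σ Sᵢαᵢ = 80.7*0.03 + 12.7*0.03 + 95.2*0.07 + 80.7*0.17 = 23.185 sabins.
Room volume: 234.117 m³.
T = 0.161 V/A = 0.161·234.117/23.185 = 1.63 s.

1.63 seconds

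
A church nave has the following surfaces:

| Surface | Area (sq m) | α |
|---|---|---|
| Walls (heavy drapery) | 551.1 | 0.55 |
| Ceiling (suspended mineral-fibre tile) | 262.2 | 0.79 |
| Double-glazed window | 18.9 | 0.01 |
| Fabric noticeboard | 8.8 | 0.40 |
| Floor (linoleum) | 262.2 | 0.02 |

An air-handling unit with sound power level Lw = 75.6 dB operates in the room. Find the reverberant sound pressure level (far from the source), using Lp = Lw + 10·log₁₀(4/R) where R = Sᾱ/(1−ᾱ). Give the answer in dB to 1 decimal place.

Σ(Sᵢαᵢ) = 551.1·0.55 + 262.2·0.79 + 18.9·0.01 + 8.8·0.40 + 262.2·0.02 = 519.196; total area S = 1103.2 sq m.
ᾱ = 519.196/1103.2 = 0.4706; R = Sᾱ/(1−ᾱ) = 519.196/(1−0.4706) = 980.725 sq m.
Lp = 75.6 + 10·log₁₀(4/980.725) = 75.6 + (-23.89) = 51.7 dB.

51.7 dB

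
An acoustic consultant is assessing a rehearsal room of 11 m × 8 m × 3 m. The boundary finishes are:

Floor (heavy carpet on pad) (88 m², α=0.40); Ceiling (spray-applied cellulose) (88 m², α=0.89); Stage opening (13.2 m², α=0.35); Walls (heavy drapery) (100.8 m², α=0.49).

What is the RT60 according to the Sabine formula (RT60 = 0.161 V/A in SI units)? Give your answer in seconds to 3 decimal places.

0.254 seconds

Summing Sᵢαᵢ: 35.200 + 78.320 + 4.620 + 49.392 → A = 167.532 sabins.
Volume V = 11 × 8 × 3 = 264 m³.
T = 0.161 V/A = 0.161·264/167.532 = 0.254 s.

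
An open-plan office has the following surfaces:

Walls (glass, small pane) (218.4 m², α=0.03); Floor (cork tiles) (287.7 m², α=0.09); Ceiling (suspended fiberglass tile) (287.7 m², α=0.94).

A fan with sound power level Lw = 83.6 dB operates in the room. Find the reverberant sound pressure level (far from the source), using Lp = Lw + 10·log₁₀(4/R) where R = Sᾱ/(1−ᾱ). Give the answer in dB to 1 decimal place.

62.7 dB

Σ(Sᵢαᵢ) = 218.4·0.03 + 287.7·0.09 + 287.7·0.94 = 302.883; total area S = 793.8 m².
ᾱ = 302.883/793.8 = 0.3816; R = Sᾱ/(1−ᾱ) = 302.883/(1−0.3816) = 489.785 m².
Lp = Lw + 10 log₁₀(4/R) = 83.6 -20.88 = 62.7 dB.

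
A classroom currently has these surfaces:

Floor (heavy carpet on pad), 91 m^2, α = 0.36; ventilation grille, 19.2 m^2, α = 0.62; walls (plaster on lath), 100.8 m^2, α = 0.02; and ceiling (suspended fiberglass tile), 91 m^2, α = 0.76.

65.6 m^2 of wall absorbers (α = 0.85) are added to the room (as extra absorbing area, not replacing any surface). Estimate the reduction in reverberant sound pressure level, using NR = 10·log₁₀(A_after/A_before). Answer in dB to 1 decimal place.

Summing Sᵢαᵢ: 32.760 + 11.904 + 2.016 + 69.160 → A_before = 115.840 sabins.
Added absorption = 65.6 × 0.85 = 55.760 sabins.
New total A_after = 171.600 sabins.
NR = 10·log₁₀(171.600/115.840) = 1.7 dB.

1.7 dB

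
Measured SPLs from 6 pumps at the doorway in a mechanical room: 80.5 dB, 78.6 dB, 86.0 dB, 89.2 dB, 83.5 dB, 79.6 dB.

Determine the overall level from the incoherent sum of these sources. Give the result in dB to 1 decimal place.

92.4 dB

Σ 10^(Lᵢ/10) = 1.73e+09.
Back to dB: 10·log₁₀ Σ = 92.4 dB.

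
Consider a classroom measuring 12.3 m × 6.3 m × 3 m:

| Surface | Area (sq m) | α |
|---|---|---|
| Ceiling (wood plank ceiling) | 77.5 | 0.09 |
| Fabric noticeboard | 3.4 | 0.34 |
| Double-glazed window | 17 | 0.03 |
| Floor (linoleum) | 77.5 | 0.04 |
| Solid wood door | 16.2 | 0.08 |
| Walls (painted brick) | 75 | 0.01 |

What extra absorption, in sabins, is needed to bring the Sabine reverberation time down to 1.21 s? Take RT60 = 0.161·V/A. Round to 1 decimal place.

Equivalent absorption area: A₁ = 77.5×0.09 + 3.4×0.34 + 17×0.03 + 77.5×0.04 + 16.2×0.08 + 75×0.01 = 13.787 sq m.
For T = 1.21 s, need A₂ = 0.161·V/T = 0.161·232.47/1.21 = 30.932 sabins.
Shortfall: 30.932 − 13.787 = 17.1 sabins.

17.1 sabins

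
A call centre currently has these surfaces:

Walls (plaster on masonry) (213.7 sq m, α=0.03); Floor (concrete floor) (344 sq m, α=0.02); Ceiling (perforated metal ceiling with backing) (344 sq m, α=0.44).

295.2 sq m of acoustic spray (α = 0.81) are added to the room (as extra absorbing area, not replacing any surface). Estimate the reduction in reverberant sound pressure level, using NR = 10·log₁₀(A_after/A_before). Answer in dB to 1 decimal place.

A_before = Σ Sᵢαᵢ = 213.7·0.03 + 344·0.02 + 344·0.44 = 164.651 sabins.
Treatment contributes 295.2·0.81 = 239.112 sabins.
New total A_after = 403.763 sabins.
NR = 10·log₁₀(403.763/164.651) = 3.9 dB.

3.9 dB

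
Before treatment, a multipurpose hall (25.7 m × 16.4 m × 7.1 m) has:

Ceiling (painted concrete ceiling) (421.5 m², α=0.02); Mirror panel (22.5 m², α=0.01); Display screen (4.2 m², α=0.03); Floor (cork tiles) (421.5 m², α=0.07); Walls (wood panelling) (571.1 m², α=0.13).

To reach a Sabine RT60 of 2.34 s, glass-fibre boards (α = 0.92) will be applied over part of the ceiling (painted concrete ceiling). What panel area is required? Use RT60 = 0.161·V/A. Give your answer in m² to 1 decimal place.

103.7

Summing Sᵢαᵢ: 8.430 + 0.225 + 0.126 + 29.505 + 74.243 → A₁ = 112.529 sabins.
Required A₂ = 0.161·2992.508/2.34 = 205.895 sabins.
ΔA needed = 205.895 − 112.529 = 93.366 sabins.
Each m² of panel replacing the ceiling (painted concrete ceiling) adds (0.92 − 0.02) = 0.90 sabins.
Area = ΔA/Δα = 93.366/0.90 = 103.7 m².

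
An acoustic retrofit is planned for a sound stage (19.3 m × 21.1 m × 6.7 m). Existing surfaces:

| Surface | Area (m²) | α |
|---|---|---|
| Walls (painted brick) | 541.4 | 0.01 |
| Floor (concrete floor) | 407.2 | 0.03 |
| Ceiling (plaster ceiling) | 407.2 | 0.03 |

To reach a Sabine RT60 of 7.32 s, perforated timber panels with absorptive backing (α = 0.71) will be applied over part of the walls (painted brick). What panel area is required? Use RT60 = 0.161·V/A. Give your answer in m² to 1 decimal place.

43.1

Equivalent absorption area: A₁ = 541.4·0.01 + 407.2·0.03 + 407.2·0.03 = 29.846 m².
V = 2728.441 m³. Target absorption A₂ = 0.161 × 2728.441 / 7.32 = 60.011 sabins.
ΔA needed = 60.011 − 29.846 = 30.165 sabins.
Each m² of panel replacing the walls (painted brick) adds (0.71 − 0.01) = 0.70 sabins.
Area = ΔA/Δα = 30.165/0.70 = 43.1 m².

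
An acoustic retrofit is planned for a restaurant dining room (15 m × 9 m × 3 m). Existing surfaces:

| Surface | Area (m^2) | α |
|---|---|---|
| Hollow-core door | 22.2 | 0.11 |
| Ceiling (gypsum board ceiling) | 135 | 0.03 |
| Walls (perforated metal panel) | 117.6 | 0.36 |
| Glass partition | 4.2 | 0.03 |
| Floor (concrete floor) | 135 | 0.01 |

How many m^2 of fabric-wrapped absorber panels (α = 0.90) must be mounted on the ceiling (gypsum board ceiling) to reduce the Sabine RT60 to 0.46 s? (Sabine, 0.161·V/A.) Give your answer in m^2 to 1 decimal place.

Total absorption A₁ = 22.2·0.11 + 135·0.03 + 117.6·0.36 + 4.2·0.03 + 135·0.01
  = 2.442 + 4.050 + 42.336 + 0.126 + 1.350 = 50.304 m^2 sabins.
V = 405 m³. Target absorption A₂ = 0.161 × 405 / 0.46 = 141.750 sabins.
Absorption to add: 141.750 − 50.304 = 91.446 sabins.
Net gain per m^2: Δα = 0.90 − 0.03 = 0.87.
Area = ΔA/Δα = 91.446/0.87 = 105.1 m^2.

105.1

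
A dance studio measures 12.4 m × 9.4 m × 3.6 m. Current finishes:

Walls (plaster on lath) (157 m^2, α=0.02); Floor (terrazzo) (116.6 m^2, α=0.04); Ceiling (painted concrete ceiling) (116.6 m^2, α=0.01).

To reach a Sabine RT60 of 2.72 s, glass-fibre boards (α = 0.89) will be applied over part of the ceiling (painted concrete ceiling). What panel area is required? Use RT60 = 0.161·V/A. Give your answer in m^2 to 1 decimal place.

18.0

Equivalent absorption area: A₁ = 157*0.02 + 116.6*0.04 + 116.6*0.01 = 8.970 m^2.
V = 419.616 m³. Target absorption A₂ = 0.161 × 419.616 / 2.72 = 24.838 sabins.
ΔA needed = 24.838 − 8.970 = 15.868 sabins.
Each m^2 of panel replacing the ceiling (painted concrete ceiling) adds (0.89 − 0.01) = 0.88 sabins.
Panel area = 15.868 / 0.88 = 18.0 m^2.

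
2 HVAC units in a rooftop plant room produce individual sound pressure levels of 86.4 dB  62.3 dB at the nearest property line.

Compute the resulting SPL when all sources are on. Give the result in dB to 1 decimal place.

86.4 dB

Sum in the linear (power) domain: Σ 10^(Lᵢ/10) = 10^(86.4/10) + 10^(62.3/10) = 4.382e+08.
L_total = 10·log₁₀(4.382e+08) = 86.4 dB.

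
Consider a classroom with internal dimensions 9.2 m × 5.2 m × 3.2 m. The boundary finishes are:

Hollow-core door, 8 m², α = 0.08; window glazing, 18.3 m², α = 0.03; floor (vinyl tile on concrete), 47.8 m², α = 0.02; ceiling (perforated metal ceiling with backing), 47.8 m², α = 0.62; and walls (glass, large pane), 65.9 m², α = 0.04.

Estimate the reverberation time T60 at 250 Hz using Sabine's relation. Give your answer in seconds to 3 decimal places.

0.716 sec

Total absorption A = 8·0.08 + 18.3·0.03 + 47.8·0.02 + 47.8·0.62 + 65.9·0.04
  = 0.640 + 0.549 + 0.956 + 29.636 + 2.636 = 34.417 m² sabins.
Room volume: 153.088 m³.
RT60 = 0.161 · V / A = 0.161 × 153.088 / 34.417 = 0.716 s.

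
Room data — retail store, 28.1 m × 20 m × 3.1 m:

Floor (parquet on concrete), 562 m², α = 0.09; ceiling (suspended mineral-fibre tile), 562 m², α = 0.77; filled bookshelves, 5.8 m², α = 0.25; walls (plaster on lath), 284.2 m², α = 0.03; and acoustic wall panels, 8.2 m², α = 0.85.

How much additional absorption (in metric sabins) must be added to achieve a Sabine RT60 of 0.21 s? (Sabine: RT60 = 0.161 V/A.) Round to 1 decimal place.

835.4 sabins

Summing Sᵢαᵢ: 50.580 + 432.740 + 1.450 + 8.526 + 6.970 → A₁ = 500.266 sabins.
For T = 0.21 s, need A₂ = 0.161·V/T = 0.161·1742.2/0.21 = 1335.687 sabins.
Additional absorption ΔA = 1335.687 − 500.266 = 835.4 sabins.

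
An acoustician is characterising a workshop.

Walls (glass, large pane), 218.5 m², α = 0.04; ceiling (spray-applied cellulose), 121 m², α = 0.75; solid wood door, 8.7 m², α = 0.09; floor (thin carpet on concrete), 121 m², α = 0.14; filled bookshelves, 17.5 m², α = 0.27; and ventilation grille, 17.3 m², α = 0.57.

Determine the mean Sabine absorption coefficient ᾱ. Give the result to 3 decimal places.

0.262

Total surface area S = 504.0 m².
Weighted sum Σ Sα = 131.799.
ᾱ = 131.799 / 504.0 = 0.262.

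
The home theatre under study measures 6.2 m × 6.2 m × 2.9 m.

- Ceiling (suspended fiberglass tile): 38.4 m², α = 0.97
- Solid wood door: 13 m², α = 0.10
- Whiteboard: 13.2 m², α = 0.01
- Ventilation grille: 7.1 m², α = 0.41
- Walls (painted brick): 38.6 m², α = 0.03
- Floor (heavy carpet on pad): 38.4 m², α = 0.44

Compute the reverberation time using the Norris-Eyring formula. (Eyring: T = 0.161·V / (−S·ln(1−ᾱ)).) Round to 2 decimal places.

S = Σ Sᵢ = 148.7 m².
Absorption A = 38.4×0.97 + 13×0.10 + 13.2×0.01 + 7.1×0.41 + 38.6×0.03 + 38.4×0.44 = 59.645 sabins.
ᾱ = 59.645 / 148.7 = 0.4011.
Eyring denominator: −S ln(1−ᾱ) = 76.233.
V = 6.2 × 6.2 × 2.9 = 111.476 m³.
T = 0.161·V/[−S·ln(1−ᾱ)] = 0.161·111.476/76.233 = 0.24 s.

0.24 sec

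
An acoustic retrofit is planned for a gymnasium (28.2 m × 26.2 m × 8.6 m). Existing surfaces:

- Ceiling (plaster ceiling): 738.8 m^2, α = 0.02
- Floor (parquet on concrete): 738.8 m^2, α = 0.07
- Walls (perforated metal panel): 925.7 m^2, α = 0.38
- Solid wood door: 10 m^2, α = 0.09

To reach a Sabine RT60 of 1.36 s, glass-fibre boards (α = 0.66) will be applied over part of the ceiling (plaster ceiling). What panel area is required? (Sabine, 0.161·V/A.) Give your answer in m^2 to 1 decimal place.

520.4

Total absorption A₁ = 738.8×0.02 + 738.8×0.07 + 925.7×0.38 + 10×0.09
  = 14.776 + 51.716 + 351.766 + 0.900 = 419.158 m^2 sabins.
V = 6354.024 m³. Target absorption A₂ = 0.161 × 6354.024 / 1.36 = 752.204 sabins.
Absorption to add: 752.204 − 419.158 = 333.046 sabins.
Each m^2 of panel replacing the ceiling (plaster ceiling) adds (0.66 − 0.02) = 0.64 sabins.
Panel area = 333.046 / 0.64 = 520.4 m^2.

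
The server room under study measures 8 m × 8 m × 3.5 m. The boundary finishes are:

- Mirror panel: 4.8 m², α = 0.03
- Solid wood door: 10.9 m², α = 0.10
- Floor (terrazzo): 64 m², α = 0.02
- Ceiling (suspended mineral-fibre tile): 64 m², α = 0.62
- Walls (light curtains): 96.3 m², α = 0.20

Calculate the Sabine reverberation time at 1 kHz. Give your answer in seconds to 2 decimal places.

0.59 sec

Summing Sᵢαᵢ: 0.144 + 1.090 + 1.280 + 39.680 + 19.260 → A = 61.454 sabins.
Volume V = 8 × 8 × 3.5 = 224 m³.
RT60 = 0.161 · V / A = 0.161 × 224 / 61.454 = 0.59 s.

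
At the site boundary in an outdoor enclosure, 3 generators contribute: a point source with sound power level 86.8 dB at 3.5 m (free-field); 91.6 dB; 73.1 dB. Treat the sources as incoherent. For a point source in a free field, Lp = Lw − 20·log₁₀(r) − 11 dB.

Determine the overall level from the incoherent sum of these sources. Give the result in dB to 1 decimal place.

Source at 3.5 m: Lp = 86.8 − 20·log₁₀(3.5) − 11 = 64.9 dB.
Σ 10^(Lᵢ/10) = 1.469e+09.
Combined level = 10 log₁₀(1.469e+09) = 91.7 dB.

91.7 dB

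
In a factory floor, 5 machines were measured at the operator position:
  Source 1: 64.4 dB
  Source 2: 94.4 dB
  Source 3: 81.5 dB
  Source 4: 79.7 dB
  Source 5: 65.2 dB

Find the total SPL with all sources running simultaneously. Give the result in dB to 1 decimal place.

Sum in the linear (power) domain: Σ 10^(Lᵢ/10) = 10^(64.4/10) + 10^(94.4/10) + 10^(81.5/10) + 10^(79.7/10) + 10^(65.2/10) = 2.995e+09.
Back to dB: 10·log₁₀ Σ = 94.8 dB.

94.8 dB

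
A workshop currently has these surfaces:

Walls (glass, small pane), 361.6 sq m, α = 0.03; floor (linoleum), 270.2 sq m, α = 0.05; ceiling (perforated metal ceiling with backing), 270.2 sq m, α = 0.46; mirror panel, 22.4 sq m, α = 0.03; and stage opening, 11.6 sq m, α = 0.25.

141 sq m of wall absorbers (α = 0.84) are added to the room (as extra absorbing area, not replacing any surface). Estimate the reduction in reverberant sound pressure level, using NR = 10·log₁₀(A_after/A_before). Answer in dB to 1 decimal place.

2.5 dB

Summing Sᵢαᵢ: 10.848 + 13.510 + 124.292 + 0.672 + 2.900 → A_before = 152.222 sabins.
Added absorption = 141 × 0.84 = 118.440 sabins.
A_after = 152.222 + 118.440 = 270.662 sabins.
NR = 10·log₁₀(270.662/152.222) = 2.5 dB.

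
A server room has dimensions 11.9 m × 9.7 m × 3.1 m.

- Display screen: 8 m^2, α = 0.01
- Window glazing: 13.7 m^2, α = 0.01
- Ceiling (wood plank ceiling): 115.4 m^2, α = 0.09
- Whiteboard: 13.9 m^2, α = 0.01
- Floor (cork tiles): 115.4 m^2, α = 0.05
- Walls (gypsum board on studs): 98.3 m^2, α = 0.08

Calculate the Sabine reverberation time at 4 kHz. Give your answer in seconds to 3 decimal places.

2.363 s

A = Σ Sᵢαᵢ = 8*0.01 + 13.7*0.01 + 115.4*0.09 + 13.9*0.01 + 115.4*0.05 + 98.3*0.08 = 24.376 sabins.
V = 11.9·9.7·3.1 = 357.833 m³.
RT60 = 0.161 · V / A = 0.161 × 357.833 / 24.376 = 2.363 s.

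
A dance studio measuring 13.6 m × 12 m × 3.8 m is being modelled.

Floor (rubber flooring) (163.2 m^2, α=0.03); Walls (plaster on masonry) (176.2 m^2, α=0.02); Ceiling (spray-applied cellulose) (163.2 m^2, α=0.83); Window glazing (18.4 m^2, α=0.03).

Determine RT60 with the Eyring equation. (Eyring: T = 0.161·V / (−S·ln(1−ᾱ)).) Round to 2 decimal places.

Total surface area S = 163.2 + 176.2 + 163.2 + 18.4 = 521.0 m^2.
Absorption A = 163.2×0.03 + 176.2×0.02 + 163.2×0.83 + 18.4×0.03 = 144.428 sabins.
Mean coefficient ᾱ = A/S = 0.2772.
Eyring denominator: −S ln(1−ᾱ) = 169.128.
V = 13.6 × 12 × 3.8 = 620.16 m³.
T = 0.161·V/[−S·ln(1−ᾱ)] = 0.161·620.16/169.128 = 0.59 s.

0.59 seconds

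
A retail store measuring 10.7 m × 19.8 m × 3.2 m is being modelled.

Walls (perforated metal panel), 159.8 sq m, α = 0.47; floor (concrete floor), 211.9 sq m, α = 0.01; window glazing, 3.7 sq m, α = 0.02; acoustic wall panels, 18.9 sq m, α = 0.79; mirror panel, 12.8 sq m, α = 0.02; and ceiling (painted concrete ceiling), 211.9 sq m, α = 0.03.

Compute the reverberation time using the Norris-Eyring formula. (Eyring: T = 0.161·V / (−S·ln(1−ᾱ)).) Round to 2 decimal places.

S = Σ Sᵢ = 619.0 sq m.
Absorption A = 159.8·0.47 + 211.9·0.01 + 3.7·0.02 + 18.9·0.79 + 12.8·0.02 + 211.9·0.03 = 98.843 sabins.
ᾱ = 98.843 / 619.0 = 0.1597.
−S·ln(1−ᾱ) = −619.0 × ln(1 − 0.1597) = 107.704.
V = 10.7 × 19.8 × 3.2 = 677.952 m³.
T = 0.161·V/[−S·ln(1−ᾱ)] = 0.161·677.952/107.704 = 1.01 s.

1.01 seconds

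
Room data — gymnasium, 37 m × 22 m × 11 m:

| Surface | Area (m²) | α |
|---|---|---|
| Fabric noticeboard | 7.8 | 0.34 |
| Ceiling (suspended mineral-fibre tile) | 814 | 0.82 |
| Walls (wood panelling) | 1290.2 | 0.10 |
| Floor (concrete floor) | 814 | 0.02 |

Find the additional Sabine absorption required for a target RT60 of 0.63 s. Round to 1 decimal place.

1472.8 sabins

Total absorption A₁ = 7.8×0.34 + 814×0.82 + 1290.2×0.10 + 814×0.02
  = 2.652 + 667.480 + 129.020 + 16.280 = 815.432 m² sabins.
V = 8954 m³. Required absorption A₂ = 0.161 × 8954 / 0.63 = 2288.244 sabins.
Shortfall: 2288.244 − 815.432 = 1472.8 sabins.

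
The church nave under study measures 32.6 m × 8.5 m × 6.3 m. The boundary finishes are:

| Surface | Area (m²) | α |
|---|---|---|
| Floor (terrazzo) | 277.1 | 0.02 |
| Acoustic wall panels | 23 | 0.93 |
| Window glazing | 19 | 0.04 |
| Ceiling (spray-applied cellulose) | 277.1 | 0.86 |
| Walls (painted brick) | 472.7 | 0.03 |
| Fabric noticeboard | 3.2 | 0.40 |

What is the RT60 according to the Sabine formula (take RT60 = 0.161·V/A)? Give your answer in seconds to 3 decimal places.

0.999 s

A = Σ Sᵢαᵢ = 277.1*0.02 + 23*0.93 + 19*0.04 + 277.1*0.86 + 472.7*0.03 + 3.2*0.40 = 281.459 sabins.
Room volume: 1745.73 m³.
Sabine: RT60 = 0.161 × 1745.73 / 281.459 = 0.999 s.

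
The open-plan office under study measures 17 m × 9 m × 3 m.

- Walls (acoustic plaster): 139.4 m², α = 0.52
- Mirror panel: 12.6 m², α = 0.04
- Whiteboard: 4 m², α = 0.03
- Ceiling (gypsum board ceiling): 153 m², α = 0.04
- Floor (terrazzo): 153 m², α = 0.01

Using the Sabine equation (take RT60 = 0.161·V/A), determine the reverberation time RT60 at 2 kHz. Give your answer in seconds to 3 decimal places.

0.915 s

A = Σ Sᵢαᵢ = 139.4*0.52 + 12.6*0.04 + 4*0.03 + 153*0.04 + 153*0.01 = 80.762 sabins.
V = 17·9·3 = 459 m³.
T = 0.161 V/A = 0.161·459/80.762 = 0.915 s.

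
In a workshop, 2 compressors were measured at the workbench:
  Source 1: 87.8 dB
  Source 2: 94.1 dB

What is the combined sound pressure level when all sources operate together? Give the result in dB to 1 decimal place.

95.0 dB

Converting to relative power and adding: 10^(87.8/10) + 10^(94.1/10) = 3.173e+09.
L_total = 10·log₁₀(3.173e+09) = 95.0 dB.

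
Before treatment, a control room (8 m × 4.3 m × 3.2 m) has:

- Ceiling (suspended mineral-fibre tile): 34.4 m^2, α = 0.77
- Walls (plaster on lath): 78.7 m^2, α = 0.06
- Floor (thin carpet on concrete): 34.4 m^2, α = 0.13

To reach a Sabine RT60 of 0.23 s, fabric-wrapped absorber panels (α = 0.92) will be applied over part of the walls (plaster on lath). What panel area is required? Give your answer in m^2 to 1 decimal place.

48.1

Total absorption A₁ = 34.4×0.77 + 78.7×0.06 + 34.4×0.13
  = 26.488 + 4.722 + 4.472 = 35.682 m^2 sabins.
Required A₂ = 0.161·110.08/0.23 = 77.056 sabins.
Absorption to add: 77.056 − 35.682 = 41.374 sabins.
Net gain per m^2: Δα = 0.92 − 0.06 = 0.86.
Panel area = 41.374 / 0.86 = 48.1 m^2.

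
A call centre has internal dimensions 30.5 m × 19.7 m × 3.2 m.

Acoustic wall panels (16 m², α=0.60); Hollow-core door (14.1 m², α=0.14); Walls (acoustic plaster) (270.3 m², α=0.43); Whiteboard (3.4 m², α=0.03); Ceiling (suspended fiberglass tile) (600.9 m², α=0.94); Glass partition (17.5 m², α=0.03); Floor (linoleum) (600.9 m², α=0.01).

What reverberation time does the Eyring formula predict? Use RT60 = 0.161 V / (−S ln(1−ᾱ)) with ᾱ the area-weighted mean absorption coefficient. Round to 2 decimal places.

S = Σ Sᵢ = 1523.1 m².
Σ(Sᵢαᵢ) = 16×0.60 + 14.1×0.14 + 270.3×0.43 + 3.4×0.03 + 600.9×0.94 + 17.5×0.03 + 600.9×0.01 = 699.285.
ᾱ = 699.285 / 1523.1 = 0.4591.
−S·ln(1−ᾱ) = −1523.1 × ln(1 − 0.4591) = 935.977.
V = 30.5 × 19.7 × 3.2 = 1922.72 m³.
T = 0.161·V/[−S·ln(1−ᾱ)] = 0.161·1922.72/935.977 = 0.33 s.

0.33 s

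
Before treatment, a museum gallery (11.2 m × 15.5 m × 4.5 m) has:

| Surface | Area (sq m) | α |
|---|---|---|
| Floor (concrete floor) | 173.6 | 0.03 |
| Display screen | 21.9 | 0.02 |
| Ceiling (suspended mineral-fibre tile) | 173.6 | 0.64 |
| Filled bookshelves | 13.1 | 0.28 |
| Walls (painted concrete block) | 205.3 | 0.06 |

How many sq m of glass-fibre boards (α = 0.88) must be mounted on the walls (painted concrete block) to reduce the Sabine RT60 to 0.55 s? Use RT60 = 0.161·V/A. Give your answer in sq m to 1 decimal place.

Total absorption A₁ = 173.6·0.03 + 21.9·0.02 + 173.6·0.64 + 13.1·0.28 + 205.3·0.06
  = 5.208 + 0.438 + 111.104 + 3.668 + 12.318 = 132.736 sq m sabins.
Required A₂ = 0.161·781.2/0.55 = 228.679 sabins.
ΔA needed = 228.679 − 132.736 = 95.943 sabins.
Net gain per sq m: Δα = 0.88 − 0.06 = 0.82.
Panel area = 95.943 / 0.82 = 117.0 sq m.

117.0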